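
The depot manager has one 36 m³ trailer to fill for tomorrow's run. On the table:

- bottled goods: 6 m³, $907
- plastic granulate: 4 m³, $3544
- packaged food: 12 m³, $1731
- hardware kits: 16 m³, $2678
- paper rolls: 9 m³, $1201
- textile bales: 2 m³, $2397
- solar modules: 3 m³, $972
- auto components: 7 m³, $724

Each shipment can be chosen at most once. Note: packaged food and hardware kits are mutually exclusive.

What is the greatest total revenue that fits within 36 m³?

Density check — textile bales 1198.50, plastic granulate 886.00, solar modules 324.00 are the best per m³.
The ratio heuristic lands on bottled goods + plastic granulate + hardware kits + textile bales + solar modules (10498) but leaves 5 m³ idle.
The 6 m³ tied up in bottled goods is better spent on paper rolls — total rises to 10792 (34 m³).
The closest alternative, bottled goods + plastic granulate + packaged food + paper rolls + textile bales + solar modules, reaches only 10752.

10792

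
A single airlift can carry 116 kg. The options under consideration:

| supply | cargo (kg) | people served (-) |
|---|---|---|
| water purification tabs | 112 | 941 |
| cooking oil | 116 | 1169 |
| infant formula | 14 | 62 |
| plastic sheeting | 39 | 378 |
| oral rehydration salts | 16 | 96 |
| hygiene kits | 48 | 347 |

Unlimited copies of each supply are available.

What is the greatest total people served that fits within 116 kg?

1169

Best packing: cooking oil — 116 kg, 1169 total.
Every other selection either busts 116 kg or fails to beat 1169.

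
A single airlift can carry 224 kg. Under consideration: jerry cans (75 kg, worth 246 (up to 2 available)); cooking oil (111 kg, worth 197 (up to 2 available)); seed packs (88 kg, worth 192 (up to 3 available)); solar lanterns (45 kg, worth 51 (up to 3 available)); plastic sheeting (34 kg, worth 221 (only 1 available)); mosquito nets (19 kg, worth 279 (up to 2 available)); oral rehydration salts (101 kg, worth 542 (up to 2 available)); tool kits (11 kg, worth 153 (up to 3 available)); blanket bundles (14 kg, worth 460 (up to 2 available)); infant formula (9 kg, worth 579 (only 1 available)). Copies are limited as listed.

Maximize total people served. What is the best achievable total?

3058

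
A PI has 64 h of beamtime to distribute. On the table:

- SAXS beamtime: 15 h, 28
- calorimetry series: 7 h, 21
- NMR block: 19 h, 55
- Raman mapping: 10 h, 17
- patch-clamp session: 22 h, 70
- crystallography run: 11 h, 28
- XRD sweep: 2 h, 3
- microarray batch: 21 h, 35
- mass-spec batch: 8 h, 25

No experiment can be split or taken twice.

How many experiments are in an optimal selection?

5

Optimal total is 181.
One optimal bundle: NMR block + patch-clamp session + crystallography run + XRD sweep + mass-spec batch (62 h).
Any selection reaching 181 contains exactly 5 experiments.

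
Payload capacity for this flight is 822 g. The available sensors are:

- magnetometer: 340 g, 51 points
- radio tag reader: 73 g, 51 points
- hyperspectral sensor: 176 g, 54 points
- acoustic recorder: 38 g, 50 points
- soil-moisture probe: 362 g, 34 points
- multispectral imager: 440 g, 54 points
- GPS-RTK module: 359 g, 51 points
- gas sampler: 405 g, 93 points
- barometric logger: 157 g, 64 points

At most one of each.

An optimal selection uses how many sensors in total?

5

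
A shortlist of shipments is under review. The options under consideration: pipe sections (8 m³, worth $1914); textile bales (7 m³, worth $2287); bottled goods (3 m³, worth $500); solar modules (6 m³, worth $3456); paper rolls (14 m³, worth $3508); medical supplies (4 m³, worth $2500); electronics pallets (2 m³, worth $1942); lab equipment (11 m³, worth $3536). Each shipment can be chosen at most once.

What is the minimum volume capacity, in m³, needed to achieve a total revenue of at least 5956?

10

Minimise m³ subject to total revenue ≥ 5956.
Taking solar modules + medical supplies gives 5956 (≥ 5956) for 10 m³.
Below 10 m³ the best achievable stays under 5956.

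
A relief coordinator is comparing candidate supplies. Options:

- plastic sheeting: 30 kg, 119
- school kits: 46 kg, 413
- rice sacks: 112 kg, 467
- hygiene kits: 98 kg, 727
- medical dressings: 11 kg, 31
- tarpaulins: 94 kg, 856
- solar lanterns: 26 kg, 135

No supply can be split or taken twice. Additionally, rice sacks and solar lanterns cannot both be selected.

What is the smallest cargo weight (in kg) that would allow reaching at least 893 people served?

120

Need the lightest bundle worth ≥ 893.
Taking tarpaulins + solar lanterns gives 991 (≥ 893) for 120 kg.
Below 120 kg the best achievable stays under 893.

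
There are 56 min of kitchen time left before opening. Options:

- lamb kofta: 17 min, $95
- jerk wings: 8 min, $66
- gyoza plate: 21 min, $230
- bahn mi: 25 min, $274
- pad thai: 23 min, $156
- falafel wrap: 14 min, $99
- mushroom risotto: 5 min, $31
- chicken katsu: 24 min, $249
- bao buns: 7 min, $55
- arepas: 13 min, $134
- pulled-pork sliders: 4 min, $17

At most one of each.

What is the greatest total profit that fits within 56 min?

A density-first pass picks jerk wings + gyoza plate + bahn mi — 570 at 54 min.
The 29 min tied up in jerk wings and gyoza plate is better spent on chicken katsu + bao buns — total rises to 578 (56 min).
That's the maximum — no swap from here does better than 578.

578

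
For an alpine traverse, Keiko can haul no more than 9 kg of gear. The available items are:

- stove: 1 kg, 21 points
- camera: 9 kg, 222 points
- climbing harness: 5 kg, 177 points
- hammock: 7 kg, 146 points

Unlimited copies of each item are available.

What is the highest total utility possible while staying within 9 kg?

Best packing: 4×stove + climbing harness — 9 kg, 261 total.
No other feasible combination exceeds 261.

261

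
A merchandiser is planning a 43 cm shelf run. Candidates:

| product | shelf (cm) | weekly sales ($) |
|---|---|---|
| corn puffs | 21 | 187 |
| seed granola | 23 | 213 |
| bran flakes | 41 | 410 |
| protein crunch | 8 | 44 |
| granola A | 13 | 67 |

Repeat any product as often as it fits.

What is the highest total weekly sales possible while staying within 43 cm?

Ranking by ratio (weekly sales/cm): bran flakes 10.00, seed granola 9.26, corn puffs 8.90.
The ratio ordering already packs tightly: bran flakes, 41 cm, 410.
Nothing else within 43 cm beats 410.

410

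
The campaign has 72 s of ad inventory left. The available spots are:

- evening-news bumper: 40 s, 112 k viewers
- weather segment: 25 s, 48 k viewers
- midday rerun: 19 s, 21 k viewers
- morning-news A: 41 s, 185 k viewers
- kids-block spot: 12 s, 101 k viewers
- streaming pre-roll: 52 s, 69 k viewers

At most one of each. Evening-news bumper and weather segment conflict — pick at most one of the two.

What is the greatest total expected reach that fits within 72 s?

307

By expected reach per s: kids-block spot 8.42, morning-news A 4.51, evening-news bumper 2.80 lead.
Best packing: midday rerun + morning-news A + kids-block spot — 72 s, 307 total.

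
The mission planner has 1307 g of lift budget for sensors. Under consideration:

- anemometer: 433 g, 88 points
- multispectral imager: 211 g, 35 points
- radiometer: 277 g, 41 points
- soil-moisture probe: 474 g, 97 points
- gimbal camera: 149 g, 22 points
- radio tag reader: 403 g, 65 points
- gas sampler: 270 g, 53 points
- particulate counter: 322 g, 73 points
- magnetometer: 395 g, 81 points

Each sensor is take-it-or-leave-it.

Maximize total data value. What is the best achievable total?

Greedy by ratio would take soil-moisture probe + particulate counter + magnetometer: 1191 g used, total 251.
Replace particulate counter with anemometer: the trade gains 15 net, giving 266 at 1302 g.
Runner-up anemometer + gimbal camera + particulate counter + magnetometer tops out at 264.

266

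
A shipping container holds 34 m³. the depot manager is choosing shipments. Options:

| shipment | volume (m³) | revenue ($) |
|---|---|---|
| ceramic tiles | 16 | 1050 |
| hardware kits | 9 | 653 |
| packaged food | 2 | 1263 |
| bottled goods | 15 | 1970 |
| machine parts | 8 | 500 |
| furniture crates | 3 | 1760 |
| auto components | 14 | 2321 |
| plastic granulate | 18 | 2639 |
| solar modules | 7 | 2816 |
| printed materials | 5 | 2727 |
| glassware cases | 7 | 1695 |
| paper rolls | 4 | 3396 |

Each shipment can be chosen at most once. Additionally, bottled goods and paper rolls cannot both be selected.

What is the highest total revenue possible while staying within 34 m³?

13657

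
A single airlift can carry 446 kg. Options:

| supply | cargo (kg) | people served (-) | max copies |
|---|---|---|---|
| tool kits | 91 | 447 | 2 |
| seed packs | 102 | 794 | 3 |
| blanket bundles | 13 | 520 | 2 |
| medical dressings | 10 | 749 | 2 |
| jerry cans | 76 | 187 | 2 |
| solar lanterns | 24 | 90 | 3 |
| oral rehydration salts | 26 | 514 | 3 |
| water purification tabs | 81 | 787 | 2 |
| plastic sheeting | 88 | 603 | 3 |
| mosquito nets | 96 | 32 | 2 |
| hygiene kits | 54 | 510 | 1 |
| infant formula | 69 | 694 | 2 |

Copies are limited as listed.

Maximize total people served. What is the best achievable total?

The ratio heuristic lands on 2×blanket bundles + 2×medical dressings + 3×oral rehydration salts + 2×water purification tabs + 2×infant formula (7042) but leaves 22 kg idle.
The 81 kg tied up in water purification tabs is better spent on seed packs — total rises to 7049 (445 kg).

7049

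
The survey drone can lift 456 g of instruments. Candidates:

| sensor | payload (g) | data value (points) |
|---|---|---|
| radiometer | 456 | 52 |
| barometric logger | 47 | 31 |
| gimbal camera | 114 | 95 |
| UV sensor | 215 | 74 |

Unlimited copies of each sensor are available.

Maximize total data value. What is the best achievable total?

380

4×gimbal camera uses 456 of the 456 g and totals 380.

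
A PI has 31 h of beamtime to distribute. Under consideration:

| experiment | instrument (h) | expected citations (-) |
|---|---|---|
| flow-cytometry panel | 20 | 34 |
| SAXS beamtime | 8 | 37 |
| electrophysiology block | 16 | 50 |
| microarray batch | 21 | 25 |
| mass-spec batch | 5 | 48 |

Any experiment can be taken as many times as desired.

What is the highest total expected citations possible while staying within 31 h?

By expected citations per h: mass-spec batch 9.60, SAXS beamtime 4.62, electrophysiology block 3.12, flow-cytometry panel 1.70 lead.
6×mass-spec batch uses 30 of the 31 h and totals 288.

288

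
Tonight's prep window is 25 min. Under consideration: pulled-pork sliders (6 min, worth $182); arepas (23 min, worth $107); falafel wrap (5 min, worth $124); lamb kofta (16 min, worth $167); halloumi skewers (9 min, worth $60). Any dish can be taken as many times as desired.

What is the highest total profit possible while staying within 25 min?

Best packing: 4×pulled-pork sliders — 24 min, 728 total.

728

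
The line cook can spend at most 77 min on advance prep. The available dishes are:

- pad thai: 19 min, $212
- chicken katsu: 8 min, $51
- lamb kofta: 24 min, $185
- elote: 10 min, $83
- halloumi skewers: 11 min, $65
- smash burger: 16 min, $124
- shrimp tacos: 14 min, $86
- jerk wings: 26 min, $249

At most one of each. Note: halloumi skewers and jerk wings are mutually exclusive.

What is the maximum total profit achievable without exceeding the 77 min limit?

By profit per min: pad thai 11.16, jerk wings 9.58, elote 8.30 lead.
Greedy by ratio would take pad thai + elote + smash burger + jerk wings: 71 min used, total 668.
Dropping elote and smash burger frees 26 min; slotting in chicken katsu + lamb kofta (32 min) lifts the total to 697 at 77 min.

697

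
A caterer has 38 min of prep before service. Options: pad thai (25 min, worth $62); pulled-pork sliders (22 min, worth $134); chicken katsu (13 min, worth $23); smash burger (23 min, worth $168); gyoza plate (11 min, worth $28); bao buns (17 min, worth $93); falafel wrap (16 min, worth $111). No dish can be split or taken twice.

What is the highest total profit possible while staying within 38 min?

245

Ranking by ratio (profit/min): smash burger 7.30, falafel wrap 6.94, pulled-pork sliders 6.09.
Filling by ratio: smash burger + gyoza plate for 196, with 4 min left unused.
The 34 min tied up in smash burger and gyoza plate is better spent on pulled-pork sliders + falafel wrap — total rises to 245 (38 min).
No other feasible combination exceeds 245.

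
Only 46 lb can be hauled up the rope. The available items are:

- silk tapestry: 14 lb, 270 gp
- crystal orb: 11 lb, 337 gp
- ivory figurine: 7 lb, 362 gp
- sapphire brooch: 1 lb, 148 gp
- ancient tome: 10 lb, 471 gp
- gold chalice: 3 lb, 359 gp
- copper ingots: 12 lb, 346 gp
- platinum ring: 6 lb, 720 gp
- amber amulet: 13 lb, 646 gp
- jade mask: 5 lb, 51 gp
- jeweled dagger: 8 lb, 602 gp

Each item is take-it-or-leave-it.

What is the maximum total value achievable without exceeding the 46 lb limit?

Ranking by ratio (value/lb): sapphire brooch 148.00, platinum ring 120.00, gold chalice 119.67.
Greedy by ratio would take ivory figurine + sapphire brooch + gold chalice + platinum ring + amber amulet + jade mask + jeweled dagger: 43 lb used, total 2888.
Replace amber amulet and jade mask with crystal orb + ancient tome: the trade gains 111 net, giving 2999 at 46 lb.
Every other selection either busts 46 lb or fails to beat 2999.

2999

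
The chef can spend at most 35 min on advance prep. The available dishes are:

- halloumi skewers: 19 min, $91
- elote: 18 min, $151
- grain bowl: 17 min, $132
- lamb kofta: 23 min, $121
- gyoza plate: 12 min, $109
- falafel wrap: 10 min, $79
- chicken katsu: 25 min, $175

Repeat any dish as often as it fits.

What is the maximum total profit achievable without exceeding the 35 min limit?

Density check — gyoza plate 9.08, elote 8.39, falafel wrap 7.90, grain bowl 7.76 are the best per min.
The ratio ordering already packs tightly: 2×gyoza plate + falafel wrap, 34 min, 297.

297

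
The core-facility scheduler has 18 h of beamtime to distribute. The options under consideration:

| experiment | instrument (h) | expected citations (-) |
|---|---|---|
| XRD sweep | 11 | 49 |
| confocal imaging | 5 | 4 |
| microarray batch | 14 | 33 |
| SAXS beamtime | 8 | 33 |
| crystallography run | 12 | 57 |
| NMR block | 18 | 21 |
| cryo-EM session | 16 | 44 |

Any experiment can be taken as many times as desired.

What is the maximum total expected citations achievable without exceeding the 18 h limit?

Greedy by ratio would take confocal imaging + crystallography run: 17 h used, total 61.
Replace confocal imaging and crystallography run with 2×SAXS beamtime: the trade gains 5 net, giving 66 at 16 h.
No other feasible combination exceeds 66.

66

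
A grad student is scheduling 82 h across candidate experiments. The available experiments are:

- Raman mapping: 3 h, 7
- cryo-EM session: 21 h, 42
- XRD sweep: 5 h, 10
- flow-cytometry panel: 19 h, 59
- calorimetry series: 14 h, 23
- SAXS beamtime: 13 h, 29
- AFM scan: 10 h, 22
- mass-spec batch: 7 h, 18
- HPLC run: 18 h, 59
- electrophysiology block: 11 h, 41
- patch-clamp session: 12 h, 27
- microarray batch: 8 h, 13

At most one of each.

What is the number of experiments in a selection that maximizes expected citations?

The maximum expected citations within 82 h is 236.
One optimal bundle: XRD sweep + flow-cytometry panel + AFM scan + mass-spec batch + HPLC run + electrophysiology block + patch-clamp session (82 h).
Any selection reaching 236 contains exactly 7 experiments.

7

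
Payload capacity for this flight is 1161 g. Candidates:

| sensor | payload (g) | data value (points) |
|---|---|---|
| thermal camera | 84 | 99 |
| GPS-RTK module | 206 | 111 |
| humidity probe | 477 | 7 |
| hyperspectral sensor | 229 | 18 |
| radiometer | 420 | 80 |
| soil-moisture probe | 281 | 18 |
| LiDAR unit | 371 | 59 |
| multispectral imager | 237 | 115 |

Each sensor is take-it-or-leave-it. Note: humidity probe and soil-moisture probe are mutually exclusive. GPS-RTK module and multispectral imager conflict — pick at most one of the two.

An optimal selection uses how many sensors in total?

4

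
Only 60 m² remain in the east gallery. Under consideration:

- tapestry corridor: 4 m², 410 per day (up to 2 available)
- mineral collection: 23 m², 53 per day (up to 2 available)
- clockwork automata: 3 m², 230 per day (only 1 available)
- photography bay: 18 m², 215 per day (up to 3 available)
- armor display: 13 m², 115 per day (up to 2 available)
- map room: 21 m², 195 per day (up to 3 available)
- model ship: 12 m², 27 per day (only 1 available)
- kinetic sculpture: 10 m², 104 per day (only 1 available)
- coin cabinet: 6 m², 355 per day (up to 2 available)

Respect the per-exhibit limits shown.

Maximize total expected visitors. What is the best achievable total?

2190

Ranking by ratio (expected visitors/m²): tapestry corridor 102.50, clockwork automata 76.67, coin cabinet 59.17, photography bay 11.94.
Taking 2×tapestry corridor + clockwork automata + 2×photography bay + 2×coin cabinet: 59 m² used, 2190 in expected visitors.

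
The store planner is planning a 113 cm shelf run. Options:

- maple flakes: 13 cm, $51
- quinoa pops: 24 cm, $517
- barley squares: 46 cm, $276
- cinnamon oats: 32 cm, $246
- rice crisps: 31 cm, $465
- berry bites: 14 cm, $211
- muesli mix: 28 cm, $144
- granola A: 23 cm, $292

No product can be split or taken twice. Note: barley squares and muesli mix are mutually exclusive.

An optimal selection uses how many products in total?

5

The maximum weekly sales within 113 cm is 1536.
maple flakes + quinoa pops + rice crisps + berry bites + granola A hits 1536 at 105 cm.
Every optimal selection uses 5 products.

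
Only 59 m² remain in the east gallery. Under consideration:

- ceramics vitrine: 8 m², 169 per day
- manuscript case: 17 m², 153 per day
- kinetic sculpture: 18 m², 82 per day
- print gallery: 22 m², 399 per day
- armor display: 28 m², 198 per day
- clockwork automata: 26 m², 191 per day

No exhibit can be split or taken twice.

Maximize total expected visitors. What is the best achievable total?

Filling by ratio: ceramics vitrine + manuscript case + print gallery for 721, with 12 m² left unused.
The 17 m² tied up in manuscript case is better spent on armor display — total rises to 766 (58 m²).
The closest alternative, ceramics vitrine + print gallery + clockwork automata, reaches only 759.

766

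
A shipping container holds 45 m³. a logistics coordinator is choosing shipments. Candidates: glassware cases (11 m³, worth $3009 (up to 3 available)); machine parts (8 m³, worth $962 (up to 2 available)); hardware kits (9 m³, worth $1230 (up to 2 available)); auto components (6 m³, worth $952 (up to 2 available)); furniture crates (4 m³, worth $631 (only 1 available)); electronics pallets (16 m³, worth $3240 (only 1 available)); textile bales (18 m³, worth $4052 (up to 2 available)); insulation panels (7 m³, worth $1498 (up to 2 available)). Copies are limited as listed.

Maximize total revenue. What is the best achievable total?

11156

3×glassware cases + furniture crates + insulation panels uses 44 of the 45 m³ and totals 11156.
Every other selection either busts 45 m³ or exceeds an availability limit or fails to beat 11156.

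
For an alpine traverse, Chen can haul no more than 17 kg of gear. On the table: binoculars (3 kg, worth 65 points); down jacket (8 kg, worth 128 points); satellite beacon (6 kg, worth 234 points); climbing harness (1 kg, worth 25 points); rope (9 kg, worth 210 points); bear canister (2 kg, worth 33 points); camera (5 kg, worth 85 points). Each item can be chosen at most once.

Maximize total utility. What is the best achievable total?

Density check — satellite beacon 39.00, climbing harness 25.00, rope 23.33 are the best per kg.
A density-first pass picks satellite beacon + climbing harness + rope — 469 at 16 kg.
The 1 kg tied up in climbing harness is better spent on bear canister — total rises to 477 (17 kg).
Every other selection either busts 17 kg or fails to beat 477.

477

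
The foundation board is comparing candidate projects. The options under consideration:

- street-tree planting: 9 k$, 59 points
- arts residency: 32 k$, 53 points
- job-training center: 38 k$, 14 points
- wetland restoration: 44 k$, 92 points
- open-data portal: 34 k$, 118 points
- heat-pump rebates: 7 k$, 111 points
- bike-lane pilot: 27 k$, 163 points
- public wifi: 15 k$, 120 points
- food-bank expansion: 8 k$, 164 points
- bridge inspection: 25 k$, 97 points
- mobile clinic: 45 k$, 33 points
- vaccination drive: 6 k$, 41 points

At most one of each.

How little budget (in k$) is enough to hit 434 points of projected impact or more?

Need the lightest bundle worth ≥ 434.
heat-pump rebates + public wifi + food-bank expansion + vaccination drive reaches 436 using 36 k$.
Any bundle with less than 36 k$ falls short of 434.

36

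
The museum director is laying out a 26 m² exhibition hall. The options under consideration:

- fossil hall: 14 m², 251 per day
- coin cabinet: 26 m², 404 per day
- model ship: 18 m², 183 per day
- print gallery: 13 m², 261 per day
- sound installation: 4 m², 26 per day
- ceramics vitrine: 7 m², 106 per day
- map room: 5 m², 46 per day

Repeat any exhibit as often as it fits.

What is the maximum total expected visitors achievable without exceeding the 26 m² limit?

522

Best packing: 2×print gallery — 26 m², 522 total.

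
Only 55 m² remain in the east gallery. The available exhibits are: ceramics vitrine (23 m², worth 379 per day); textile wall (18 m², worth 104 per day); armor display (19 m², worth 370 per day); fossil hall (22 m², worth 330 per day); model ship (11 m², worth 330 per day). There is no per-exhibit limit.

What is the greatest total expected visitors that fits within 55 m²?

5×model ship uses 55 of the 55 m² and totals 1650.

1650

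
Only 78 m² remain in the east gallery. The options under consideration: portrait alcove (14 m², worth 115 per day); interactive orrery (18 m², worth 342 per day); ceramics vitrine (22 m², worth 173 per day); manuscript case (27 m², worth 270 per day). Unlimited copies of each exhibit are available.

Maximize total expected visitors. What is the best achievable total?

1368

Taking 4×interactive orrery: 72 m² used, 1368 in expected visitors.
That's the maximum — no swap from here does better than 1368.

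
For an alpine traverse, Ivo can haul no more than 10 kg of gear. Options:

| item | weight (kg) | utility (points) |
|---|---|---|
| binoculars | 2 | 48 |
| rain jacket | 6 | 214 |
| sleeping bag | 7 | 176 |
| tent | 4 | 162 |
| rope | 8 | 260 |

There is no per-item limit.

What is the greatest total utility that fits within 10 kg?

376

By utility per kg: tent 40.50, rain jacket 35.67, rope 32.50, sleeping bag 25.14 lead.
A density-first pass picks binoculars + 2×tent — 372 at 10 kg.
Replace binoculars and tent with rain jacket: the trade gains 4 net, giving 376 at 10 kg.
Every other selection either busts 10 kg or fails to beat 376.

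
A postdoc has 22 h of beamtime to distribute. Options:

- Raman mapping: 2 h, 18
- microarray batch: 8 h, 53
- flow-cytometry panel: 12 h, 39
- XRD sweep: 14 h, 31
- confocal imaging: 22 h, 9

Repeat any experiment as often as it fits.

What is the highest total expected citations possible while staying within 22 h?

198

Taking 11×Raman mapping: 22 h used, 198 in expected citations.
No other feasible combination exceeds 198.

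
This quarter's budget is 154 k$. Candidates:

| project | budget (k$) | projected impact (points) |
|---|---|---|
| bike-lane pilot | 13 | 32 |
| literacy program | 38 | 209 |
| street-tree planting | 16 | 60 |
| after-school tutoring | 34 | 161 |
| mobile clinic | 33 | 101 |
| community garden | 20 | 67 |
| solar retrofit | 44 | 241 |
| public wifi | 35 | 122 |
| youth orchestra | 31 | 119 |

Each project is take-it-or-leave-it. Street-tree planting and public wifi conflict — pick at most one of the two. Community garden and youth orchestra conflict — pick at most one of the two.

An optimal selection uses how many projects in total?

5

Best achievable projected impact is 738.
One optimal bundle: literacy program + street-tree planting + after-school tutoring + community garden + solar retrofit (152 k$).
Every optimal selection uses 5 projects.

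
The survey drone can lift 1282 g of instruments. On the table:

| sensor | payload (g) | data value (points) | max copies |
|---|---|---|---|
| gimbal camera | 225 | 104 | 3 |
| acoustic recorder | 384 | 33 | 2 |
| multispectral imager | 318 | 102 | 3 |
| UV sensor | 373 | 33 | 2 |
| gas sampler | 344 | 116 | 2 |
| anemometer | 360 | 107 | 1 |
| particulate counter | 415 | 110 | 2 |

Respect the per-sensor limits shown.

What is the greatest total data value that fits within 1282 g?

Density check — gimbal camera 0.46, gas sampler 0.34, multispectral imager 0.32 are the best per g.
The ratio heuristic lands on 3×gimbal camera + gas sampler (428) but leaves 263 g idle.
Replace 2×gimbal camera with gas sampler + anemometer: the trade gains 15 net, giving 443 at 1273 g.
Every other selection either busts 1282 g or exceeds an availability limit or fails to beat 443.

443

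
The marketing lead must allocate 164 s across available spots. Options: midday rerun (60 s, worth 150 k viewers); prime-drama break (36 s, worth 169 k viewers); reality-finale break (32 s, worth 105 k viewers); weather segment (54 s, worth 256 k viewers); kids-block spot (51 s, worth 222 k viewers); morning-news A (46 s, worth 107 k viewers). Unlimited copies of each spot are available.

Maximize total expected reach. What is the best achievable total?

768

By expected reach per s: weather segment 4.74, prime-drama break 4.69, kids-block spot 4.35 lead.
The ratio ordering already packs tightly: 3×weather segment, 162 s, 768.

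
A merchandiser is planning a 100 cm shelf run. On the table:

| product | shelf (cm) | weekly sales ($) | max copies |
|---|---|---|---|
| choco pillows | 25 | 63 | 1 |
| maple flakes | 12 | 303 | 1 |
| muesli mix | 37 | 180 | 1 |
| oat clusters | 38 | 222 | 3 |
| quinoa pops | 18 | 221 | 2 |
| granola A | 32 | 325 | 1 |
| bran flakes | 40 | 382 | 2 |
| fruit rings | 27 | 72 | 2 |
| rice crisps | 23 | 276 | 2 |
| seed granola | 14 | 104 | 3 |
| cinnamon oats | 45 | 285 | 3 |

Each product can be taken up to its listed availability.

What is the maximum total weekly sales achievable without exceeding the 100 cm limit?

1297

By weekly sales per cm: maple flakes 25.25, quinoa pops 12.28, rice crisps 12.00, granola A 10.16 lead.
Maple flakes + 2×quinoa pops + 2×rice crisps uses 94 of the 100 cm and totals 1297.
Every other selection either busts 100 cm or exceeds an availability limit or fails to beat 1297.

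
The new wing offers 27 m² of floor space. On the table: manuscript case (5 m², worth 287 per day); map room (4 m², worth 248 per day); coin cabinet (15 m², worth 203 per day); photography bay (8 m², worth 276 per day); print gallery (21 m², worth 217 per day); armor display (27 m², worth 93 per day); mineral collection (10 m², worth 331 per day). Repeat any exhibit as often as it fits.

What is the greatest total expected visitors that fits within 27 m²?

Greedy by ratio would take 6×map room: 24 m² used, total 1488.
Dropping 3×map room frees 12 m²; slotting in 3×manuscript case (15 m²) lifts the total to 1605 at 27 m².
Every other selection either busts 27 m² or fails to beat 1605.

1605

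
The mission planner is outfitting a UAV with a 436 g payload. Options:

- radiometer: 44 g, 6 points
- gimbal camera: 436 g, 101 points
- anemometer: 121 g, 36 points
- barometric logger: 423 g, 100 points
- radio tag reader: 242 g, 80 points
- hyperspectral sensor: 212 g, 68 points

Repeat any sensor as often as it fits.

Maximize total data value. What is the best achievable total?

136

Filling by ratio: radiometer + anemometer + radio tag reader for 122, with 29 g left unused.
Dropping radiometer and anemometer and radio tag reader frees 407 g; slotting in 2×hyperspectral sensor (424 g) lifts the total to 136 at 424 g.
That's the maximum — no swap from here does better than 136.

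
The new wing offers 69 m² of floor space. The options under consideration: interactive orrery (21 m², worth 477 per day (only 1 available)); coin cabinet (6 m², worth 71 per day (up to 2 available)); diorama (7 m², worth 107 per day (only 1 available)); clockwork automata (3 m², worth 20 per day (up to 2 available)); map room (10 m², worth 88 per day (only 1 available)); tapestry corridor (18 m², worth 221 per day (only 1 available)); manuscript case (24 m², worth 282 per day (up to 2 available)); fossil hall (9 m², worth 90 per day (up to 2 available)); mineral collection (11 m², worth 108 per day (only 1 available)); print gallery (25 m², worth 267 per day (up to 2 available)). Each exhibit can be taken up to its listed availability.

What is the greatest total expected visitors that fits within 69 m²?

1055

Greedy by ratio would take interactive orrery + 2×coin cabinet + diorama + tapestry corridor + fossil hall: 67 m² used, total 1037.
Replace fossil hall with mineral collection: the trade gains 18 net, giving 1055 at 69 m².
That's the maximum — no swap from here does better than 1055.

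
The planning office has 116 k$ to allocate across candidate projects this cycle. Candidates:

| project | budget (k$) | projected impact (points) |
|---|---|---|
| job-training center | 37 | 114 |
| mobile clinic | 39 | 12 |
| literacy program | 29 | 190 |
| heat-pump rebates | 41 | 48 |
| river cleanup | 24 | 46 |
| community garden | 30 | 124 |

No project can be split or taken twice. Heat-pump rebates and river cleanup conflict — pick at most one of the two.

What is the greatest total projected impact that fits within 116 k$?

Best packing: job-training center + literacy program + community garden — 96 k$, 428 total.
That's the maximum — no feasible swap from here does better than 428.

428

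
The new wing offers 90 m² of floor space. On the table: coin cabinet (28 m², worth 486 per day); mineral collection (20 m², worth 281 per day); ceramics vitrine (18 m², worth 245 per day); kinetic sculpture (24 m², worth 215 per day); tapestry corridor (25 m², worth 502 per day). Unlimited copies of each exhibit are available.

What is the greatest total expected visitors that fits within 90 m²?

Greedy by ratio would take 3×tapestry corridor: 75 m² used, total 1506.
Replace tapestry corridor with 2×mineral collection: the trade gains 60 net, giving 1566 at 90 m².
No other feasible combination exceeds 1566.

1566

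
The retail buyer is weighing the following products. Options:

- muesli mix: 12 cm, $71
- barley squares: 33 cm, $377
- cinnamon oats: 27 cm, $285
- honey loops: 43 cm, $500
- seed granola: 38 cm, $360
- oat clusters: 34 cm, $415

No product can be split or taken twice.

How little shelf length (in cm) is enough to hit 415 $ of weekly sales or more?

34

Minimise cm subject to total weekly sales ≥ 415.
Taking oat clusters gives 415 (≥ 415) for 34 cm.
Any bundle with less than 34 cm falls short of 415.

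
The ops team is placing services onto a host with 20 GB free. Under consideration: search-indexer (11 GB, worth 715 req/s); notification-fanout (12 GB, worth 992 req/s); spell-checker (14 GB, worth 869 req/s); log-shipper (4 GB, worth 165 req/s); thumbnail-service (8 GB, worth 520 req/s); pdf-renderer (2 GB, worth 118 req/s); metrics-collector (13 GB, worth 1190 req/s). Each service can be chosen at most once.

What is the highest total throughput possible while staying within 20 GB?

1512

Ranking by ratio (throughput/GB): metrics-collector 91.54, notification-fanout 82.67, search-indexer 65.00, thumbnail-service 65.00.
Filling by ratio: log-shipper + pdf-renderer + metrics-collector for 1473, with 1 GB left unused.
But notification-fanout + thumbnail-service fits in 20 GB and reaches 1512.
Every other selection either busts 20 GB or fails to beat 1512.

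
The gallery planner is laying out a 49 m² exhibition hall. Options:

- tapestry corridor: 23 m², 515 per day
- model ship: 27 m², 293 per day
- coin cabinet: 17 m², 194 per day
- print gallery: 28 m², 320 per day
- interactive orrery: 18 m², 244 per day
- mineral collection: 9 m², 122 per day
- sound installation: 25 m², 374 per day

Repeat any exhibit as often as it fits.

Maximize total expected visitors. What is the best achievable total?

1030

Density check — tapestry corridor 22.39, sound installation 14.96, interactive orrery 13.56 are the best per m².
Taking 2×tapestry corridor: 46 m² used, 1030 in expected visitors.
No other feasible combination exceeds 1030.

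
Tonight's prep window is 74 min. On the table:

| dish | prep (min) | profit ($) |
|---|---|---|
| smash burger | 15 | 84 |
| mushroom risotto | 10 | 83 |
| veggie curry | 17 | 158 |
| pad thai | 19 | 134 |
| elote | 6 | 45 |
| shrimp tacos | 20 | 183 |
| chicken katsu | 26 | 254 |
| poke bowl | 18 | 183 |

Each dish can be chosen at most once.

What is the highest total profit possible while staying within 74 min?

703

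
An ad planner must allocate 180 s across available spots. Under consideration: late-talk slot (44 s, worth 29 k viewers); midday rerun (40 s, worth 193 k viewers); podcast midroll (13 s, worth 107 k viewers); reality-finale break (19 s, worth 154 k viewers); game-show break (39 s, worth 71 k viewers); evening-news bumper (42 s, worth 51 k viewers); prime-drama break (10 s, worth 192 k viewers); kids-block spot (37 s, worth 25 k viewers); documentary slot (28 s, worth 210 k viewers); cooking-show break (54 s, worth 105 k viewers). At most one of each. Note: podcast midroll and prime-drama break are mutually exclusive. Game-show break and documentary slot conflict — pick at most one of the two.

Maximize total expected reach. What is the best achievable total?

854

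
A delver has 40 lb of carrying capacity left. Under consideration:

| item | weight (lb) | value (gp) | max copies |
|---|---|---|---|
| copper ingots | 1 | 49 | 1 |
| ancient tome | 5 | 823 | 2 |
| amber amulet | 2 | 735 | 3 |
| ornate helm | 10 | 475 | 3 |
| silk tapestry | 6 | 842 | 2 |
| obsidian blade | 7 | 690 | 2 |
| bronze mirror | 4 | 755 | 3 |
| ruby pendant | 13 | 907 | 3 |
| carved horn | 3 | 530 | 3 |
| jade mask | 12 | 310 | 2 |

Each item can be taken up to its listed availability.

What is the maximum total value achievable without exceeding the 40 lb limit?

Density check — amber amulet 367.50, bronze mirror 188.75, carved horn 176.67 are the best per lb.
Taking the top-ratio items first gives copper ingots + 2×ancient tome + 3×amber amulet + 3×bronze mirror + 3×carved horn for 7755 (38 lb).
The 4 lb tied up in copper ingots and carved horn is better spent on silk tapestry — total rises to 8018 (40 lb).
No other feasible combination exceeds 8018.

8018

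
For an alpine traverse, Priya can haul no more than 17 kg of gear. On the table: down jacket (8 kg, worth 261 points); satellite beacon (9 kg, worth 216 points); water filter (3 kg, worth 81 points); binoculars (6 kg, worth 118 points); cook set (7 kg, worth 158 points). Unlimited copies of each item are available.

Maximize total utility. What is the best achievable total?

522

2×down jacket uses 16 of the 17 kg and totals 522.
No other feasible combination exceeds 522.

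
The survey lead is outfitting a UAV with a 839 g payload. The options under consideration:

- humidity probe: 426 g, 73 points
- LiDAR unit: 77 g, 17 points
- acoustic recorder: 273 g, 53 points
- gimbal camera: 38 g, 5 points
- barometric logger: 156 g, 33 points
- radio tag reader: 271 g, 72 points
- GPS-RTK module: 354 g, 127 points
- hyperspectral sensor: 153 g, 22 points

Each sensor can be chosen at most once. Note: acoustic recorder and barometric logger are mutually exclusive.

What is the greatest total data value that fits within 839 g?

237

Greedy by ratio would take LiDAR unit + gimbal camera + radio tag reader + GPS-RTK module: 740 g used, total 221.
Dropping LiDAR unit frees 77 g; slotting in barometric logger (156 g) lifts the total to 237 at 819 g.
The closest alternative, barometric logger + radio tag reader + GPS-RTK module, reaches only 232.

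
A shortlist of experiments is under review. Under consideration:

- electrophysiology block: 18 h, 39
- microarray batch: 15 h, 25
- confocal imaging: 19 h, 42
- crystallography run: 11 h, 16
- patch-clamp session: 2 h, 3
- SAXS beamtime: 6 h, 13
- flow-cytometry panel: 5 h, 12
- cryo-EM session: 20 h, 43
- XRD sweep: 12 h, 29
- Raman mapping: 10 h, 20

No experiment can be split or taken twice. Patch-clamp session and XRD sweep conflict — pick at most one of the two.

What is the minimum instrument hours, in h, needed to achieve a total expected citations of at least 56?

26

Minimise h subject to total expected citations ≥ 56.
confocal imaging + patch-clamp session + flow-cytometry panel: 57 expected citations at 26 h.
No combination under 26 h hits 56.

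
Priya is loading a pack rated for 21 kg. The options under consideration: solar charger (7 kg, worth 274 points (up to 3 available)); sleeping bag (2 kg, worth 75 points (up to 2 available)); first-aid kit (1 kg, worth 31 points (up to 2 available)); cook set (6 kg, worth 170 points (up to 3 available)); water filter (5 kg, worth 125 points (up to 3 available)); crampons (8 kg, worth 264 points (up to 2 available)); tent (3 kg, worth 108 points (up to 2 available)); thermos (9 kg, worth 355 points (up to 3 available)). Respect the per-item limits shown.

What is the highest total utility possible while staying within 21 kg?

Ranking by ratio (utility/kg): thermos 39.44, solar charger 39.14, sleeping bag 37.50.
A density-first pass picks sleeping bag + first-aid kit + 2×thermos — 816 at 21 kg.
Dropping sleeping bag and first-aid kit and 2×thermos frees 21 kg; slotting in 3×solar charger (21 kg) lifts the total to 822 at 21 kg.
That's the maximum — no swap from here does better than 822.

822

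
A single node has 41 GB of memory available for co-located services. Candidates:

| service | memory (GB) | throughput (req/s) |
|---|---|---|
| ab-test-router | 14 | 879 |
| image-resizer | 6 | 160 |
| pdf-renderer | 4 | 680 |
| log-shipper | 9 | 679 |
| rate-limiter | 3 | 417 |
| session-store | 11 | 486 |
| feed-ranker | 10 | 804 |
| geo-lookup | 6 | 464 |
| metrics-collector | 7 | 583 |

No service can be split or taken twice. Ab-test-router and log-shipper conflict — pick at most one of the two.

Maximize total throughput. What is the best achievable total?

3627

Pdf-renderer + log-shipper + rate-limiter + feed-ranker + geo-lookup + metrics-collector uses 39 of the 41 GB and totals 3627.
Runner-up pdf-renderer + rate-limiter + session-store + feed-ranker + geo-lookup + metrics-collector tops out at 3434.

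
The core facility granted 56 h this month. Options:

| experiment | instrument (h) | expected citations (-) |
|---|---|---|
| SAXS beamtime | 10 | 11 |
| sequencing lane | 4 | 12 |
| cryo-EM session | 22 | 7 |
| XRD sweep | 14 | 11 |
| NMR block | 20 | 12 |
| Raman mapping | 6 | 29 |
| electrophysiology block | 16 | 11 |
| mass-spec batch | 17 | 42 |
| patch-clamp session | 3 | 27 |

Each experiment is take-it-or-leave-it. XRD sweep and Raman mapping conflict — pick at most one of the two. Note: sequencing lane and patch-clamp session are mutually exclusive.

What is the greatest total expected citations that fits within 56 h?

121

Taking SAXS beamtime + NMR block + Raman mapping + mass-spec batch + patch-clamp session: 56 h used, 121 in expected citations.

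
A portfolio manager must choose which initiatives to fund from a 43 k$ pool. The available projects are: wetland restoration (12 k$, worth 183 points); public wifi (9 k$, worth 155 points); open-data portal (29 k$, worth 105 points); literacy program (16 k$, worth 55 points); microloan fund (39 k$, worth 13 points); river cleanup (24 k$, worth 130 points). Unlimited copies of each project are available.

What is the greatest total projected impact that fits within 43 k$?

Density check — public wifi 17.22, wetland restoration 15.25, river cleanup 5.42, open-data portal 3.62 are the best per k$.
The ratio heuristic lands on 4×public wifi (620) but leaves 7 k$ idle.
Dropping 2×public wifi frees 18 k$; slotting in 2×wetland restoration (24 k$) lifts the total to 676 at 42 k$.

676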